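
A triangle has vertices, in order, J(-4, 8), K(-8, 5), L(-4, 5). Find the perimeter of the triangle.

|JK| = √((-4)² + (-3)²) = √25 = 5
|KL| = √((4)² + (0)²) = √16 = 4
|LJ| = √((0)² + (3)²) = √9 = 3
Perimeter = 5 + 4 + 3 = 12.

12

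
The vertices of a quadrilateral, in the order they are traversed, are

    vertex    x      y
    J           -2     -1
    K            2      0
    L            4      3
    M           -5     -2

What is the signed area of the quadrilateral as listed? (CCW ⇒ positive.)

8

Apply the surveyor's formula: 2A = Σ (x_i·y_{i+1} − x_{i+1}·y_i), indices taken mod 4.
Σ = (2) + (6) + (7) + (1) = 16
Signed area = Σ/2 = 8 (positive ⇒ counter-clockwise traversal).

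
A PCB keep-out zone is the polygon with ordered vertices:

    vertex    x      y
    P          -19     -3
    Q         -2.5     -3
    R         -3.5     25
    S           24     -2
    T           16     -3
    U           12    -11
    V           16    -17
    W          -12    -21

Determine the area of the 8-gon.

863.75

Apply the shoelace (surveyor's) formula: 2A = Σ (x_i·y_{i+1} − x_{i+1}·y_i), indices taken mod 8.
Cross-terms: 49.5, -73, -593, -40, -140, -28, -540, -363  ⇒  Σ = -1727.5
Area = |Σ|/2 = 863.75.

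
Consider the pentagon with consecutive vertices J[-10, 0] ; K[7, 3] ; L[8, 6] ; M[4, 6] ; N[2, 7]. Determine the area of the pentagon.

Apply the shoelace (surveyor's) formula: 2A = Σ (x_i·y_{i+1} − x_{i+1}·y_i), indices taken mod 5.
Σ = (-30) + (18) + (24) + (16) + (70) = 98
Area = |Σ|/2 = 49.

49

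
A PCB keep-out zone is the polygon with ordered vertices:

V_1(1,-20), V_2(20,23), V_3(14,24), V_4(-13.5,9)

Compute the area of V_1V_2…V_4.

646

Apply the shoelace (surveyor's) formula: 2A = Σ (x_i·y_{i+1} − x_{i+1}·y_i), indices taken mod 4.
Cross-terms: 423, 158, 450, 261  ⇒  Σ = 1292
Area = |Σ|/2 = 646.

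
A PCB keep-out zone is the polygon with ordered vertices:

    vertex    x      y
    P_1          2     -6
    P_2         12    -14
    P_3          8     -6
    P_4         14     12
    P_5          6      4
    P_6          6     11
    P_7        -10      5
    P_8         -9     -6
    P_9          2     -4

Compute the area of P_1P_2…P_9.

Apply the shoelace formula: 2A = Σ (x_i·y_{i+1} − x_{i+1}·y_i), indices taken mod 9.
P_1→P_2: (2)(-14) − (12)(-6) = 44
P_2→P_3: (12)(-6) − (8)(-14) = 40
P_3→P_4: (8)(12) − (14)(-6) = 180
P_4→P_5: (14)(4) − (6)(12) = -16
P_5→P_6: (6)(11) − (6)(4) = 42
P_6→P_7: (6)(5) − (-10)(11) = 140
P_7→P_8: (-10)(-6) − (-9)(5) = 105
P_8→P_9: (-9)(-4) − (2)(-6) = 48
P_9→P_1: (2)(-6) − (2)(-4) = -4
Σ = 579
Area = |Σ|/2 = 289.5.

289.5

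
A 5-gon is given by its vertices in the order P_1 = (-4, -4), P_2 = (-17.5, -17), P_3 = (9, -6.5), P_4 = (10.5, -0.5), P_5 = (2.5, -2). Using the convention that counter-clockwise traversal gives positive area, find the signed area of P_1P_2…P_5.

145.375

Apply the surveyor's formula: 2A = Σ (x_i·y_{i+1} − x_{i+1}·y_i), indices taken mod 5.
P_1→P_2: (-4)(-17) − (-17.5)(-4) = -2
P_2→P_3: (-17.5)(-6.5) − (9)(-17) = 266.75
P_3→P_4: (9)(-0.5) − (10.5)(-6.5) = 63.75
P_4→P_5: (10.5)(-2) − (2.5)(-0.5) = -19.75
P_5→P_1: (2.5)(-4) − (-4)(-2) = -18
Σ = 290.75
Signed area = Σ/2 = 145.375 (positive ⇒ counter-clockwise traversal).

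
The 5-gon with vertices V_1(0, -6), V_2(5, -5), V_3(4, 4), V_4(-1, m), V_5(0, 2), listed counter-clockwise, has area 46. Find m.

The doubled signed area Σ (x_i y_{i+1} − x_{i+1} y_i) is linear in m.
With m=0 it equals 72; the coefficient of m is 4 (from the two edges through V_4).
So 4·m + 72 = 2·46 = 92 ⇒ m = 5.

5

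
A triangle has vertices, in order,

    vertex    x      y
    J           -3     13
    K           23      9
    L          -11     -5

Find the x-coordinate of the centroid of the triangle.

3

Apply Gauss's area formula. First the cross-terms c_i = x_i·y_{i+1} − x_{i+1}·y_i:
  -326, -16, -158  ⇒  2A = -500, A = -250.
Then Σ (x_i + x_{i+1})·c_i = -4500, so x̄ = -4500 / (6·(-250)) = 3.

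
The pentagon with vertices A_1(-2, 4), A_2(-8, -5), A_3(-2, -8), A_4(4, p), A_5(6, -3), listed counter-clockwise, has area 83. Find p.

-4

Write out the shoelace sum; only the two edges meeting at A_4 involve p:
2·Area = [((-2)·p − 4·(-8)) + (4·(-3) − 6·p)] + 114
       = -8·p + 134 = 166
⇒ p = -4.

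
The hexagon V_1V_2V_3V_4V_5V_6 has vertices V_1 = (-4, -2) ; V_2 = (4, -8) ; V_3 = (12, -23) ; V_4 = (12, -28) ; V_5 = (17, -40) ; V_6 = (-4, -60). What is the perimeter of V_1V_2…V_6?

132

|V_1V_2| = √((8)² + (-6)²) = √100 = 10
|V_2V_3| = √((8)² + (-15)²) = √289 = 17
|V_3V_4| = √((0)² + (-5)²) = √25 = 5
|V_4V_5| = √((5)² + (-12)²) = √169 = 13
|V_5V_6| = √((-21)² + (-20)²) = √841 = 29
|V_6V_1| = √((0)² + (58)²) = √3364 = 58
Perimeter = 10 + 17 + 5 + 13 + 29 + 58 = 132.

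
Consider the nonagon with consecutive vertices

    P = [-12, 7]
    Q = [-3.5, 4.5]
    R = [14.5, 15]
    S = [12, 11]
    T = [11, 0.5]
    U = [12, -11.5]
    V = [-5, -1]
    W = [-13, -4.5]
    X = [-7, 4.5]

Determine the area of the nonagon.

Apply the shoelace (surveyor's) formula: 2A = Σ (x_i·y_{i+1} − x_{i+1}·y_i), indices taken mod 9.
Σ = (-29.5) + (-117.75) + (-20.5) + (-115) + (-132.5) + (-69.5) + (9.5) + (-90) + (5) = -560.25
Area = |Σ|/2 = 280.125.

280.125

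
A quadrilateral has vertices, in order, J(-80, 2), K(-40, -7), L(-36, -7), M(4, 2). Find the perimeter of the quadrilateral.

|JK| = √((40)² + (-9)²) = √1681 = 41
|KL| = √((4)² + (0)²) = √16 = 4
|LM| = √((40)² + (9)²) = √1681 = 41
|MJ| = √((-84)² + (0)²) = √7056 = 84
Perimeter = 41 + 4 + 41 + 84 = 170.

170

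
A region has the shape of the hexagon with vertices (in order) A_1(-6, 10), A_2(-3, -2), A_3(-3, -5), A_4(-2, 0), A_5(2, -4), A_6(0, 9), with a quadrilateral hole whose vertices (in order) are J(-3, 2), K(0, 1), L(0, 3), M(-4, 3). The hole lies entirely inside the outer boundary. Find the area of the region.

Outer boundary:
Apply the shoelace (surveyor's) formula: 2A = Σ (x_i·y_{i+1} − x_{i+1}·y_i), indices taken mod 6.
Cross-terms: 42, 9, -10, 8, 18, 54  ⇒  Σ = 121
Area = |Σ|/2 = 60.5.
Hole:
Cross-terms: -3, 0, 12, 1  ⇒  Σ = 10
Area = |Σ|/2 = 5.
Net area = 60.5 − 5 = 55.5.

55.5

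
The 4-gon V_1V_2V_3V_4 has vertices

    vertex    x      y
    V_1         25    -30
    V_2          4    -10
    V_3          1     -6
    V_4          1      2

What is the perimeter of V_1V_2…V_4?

|V_1V_2| = √((-21)² + (20)²) = √841 = 29
|V_2V_3| = √((-3)² + (4)²) = √25 = 5
|V_3V_4| = √((0)² + (8)²) = √64 = 8
|V_4V_1| = √((24)² + (-32)²) = √1600 = 40
Perimeter = 29 + 5 + 8 + 40 = 82.

82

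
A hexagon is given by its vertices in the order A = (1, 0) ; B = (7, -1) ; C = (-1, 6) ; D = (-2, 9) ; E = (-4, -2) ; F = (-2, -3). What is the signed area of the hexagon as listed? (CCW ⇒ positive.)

Apply Gauss's area formula: 2A = Σ (x_i·y_{i+1} − x_{i+1}·y_i), indices taken mod 6.
A→B: (1)(-1) − (7)(0) = -1
B→C: (7)(6) − (-1)(-1) = 41
C→D: (-1)(9) − (-2)(6) = 3
D→E: (-2)(-2) − (-4)(9) = 40
E→F: (-4)(-3) − (-2)(-2) = 8
F→A: (-2)(0) − (1)(-3) = 3
Σ = 94
Signed area = Σ/2 = 47 (positive ⇒ counter-clockwise traversal).

47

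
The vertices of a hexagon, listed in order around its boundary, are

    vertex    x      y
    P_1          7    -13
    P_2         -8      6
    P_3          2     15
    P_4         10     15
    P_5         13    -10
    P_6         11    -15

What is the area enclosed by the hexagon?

366

Apply the shoelace formula: 2A = Σ (x_i·y_{i+1} − x_{i+1}·y_i), indices taken mod 6.
P_1→P_2: (7)(6) − (-8)(-13) = -62
P_2→P_3: (-8)(15) − (2)(6) = -132
P_3→P_4: (2)(15) − (10)(15) = -120
P_4→P_5: (10)(-10) − (13)(15) = -295
P_5→P_6: (13)(-15) − (11)(-10) = -85
P_6→P_1: (11)(-13) − (7)(-15) = -38
Σ = -732
Area = |Σ|/2 = 366.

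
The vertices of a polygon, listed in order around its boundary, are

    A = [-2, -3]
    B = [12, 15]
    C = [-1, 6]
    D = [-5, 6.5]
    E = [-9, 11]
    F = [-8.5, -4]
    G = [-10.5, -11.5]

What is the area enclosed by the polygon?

156.875

A→B: (-2)(15) − (12)(-3) = 6
B→C: (12)(6) − (-1)(15) = 87
C→D: (-1)(6.5) − (-5)(6) = 23.5
D→E: (-5)(11) − (-9)(6.5) = 3.5
E→F: (-9)(-4) − (-8.5)(11) = 129.5
F→G: (-8.5)(-11.5) − (-10.5)(-4) = 55.75
G→A: (-10.5)(-3) − (-2)(-11.5) = 8.5
Σ = 313.75
Area = |Σ|/2 = 156.875.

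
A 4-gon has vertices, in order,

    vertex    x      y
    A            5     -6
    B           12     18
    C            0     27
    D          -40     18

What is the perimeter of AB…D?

|AB| = √((7)² + (24)²) = √625 = 25
|BC| = √((-12)² + (9)²) = √225 = 15
|CD| = √((-40)² + (-9)²) = √1681 = 41
|DA| = √((45)² + (-24)²) = √2601 = 51
Perimeter = 25 + 15 + 41 + 51 = 132.

132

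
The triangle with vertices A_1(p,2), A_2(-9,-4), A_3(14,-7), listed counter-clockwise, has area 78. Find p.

-3

Write out the shoelace sum; only the two edges meeting at A_1 involve p:
2·Area = [(14·2 − p·(-7)) + (p·(-4) − (-9)·2)] + 119
       = 3·p + 165 = 156
⇒ p = -3.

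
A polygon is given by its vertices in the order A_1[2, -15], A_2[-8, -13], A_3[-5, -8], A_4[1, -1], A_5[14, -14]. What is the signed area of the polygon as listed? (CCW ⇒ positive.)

-158

Apply Gauss's area formula: 2A = Σ (x_i·y_{i+1} − x_{i+1}·y_i), indices taken mod 5.
Cross-terms: -146, -1, 13, 0, -182  ⇒  Σ = -316
Signed area = Σ/2 = -158 (negative ⇒ clockwise traversal).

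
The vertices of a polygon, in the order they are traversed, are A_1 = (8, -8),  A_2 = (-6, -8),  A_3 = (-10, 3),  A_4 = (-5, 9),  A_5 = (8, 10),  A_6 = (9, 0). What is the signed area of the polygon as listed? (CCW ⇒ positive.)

-284.5

Cross-terms: -112, -98, -75, -122, -90, -72  ⇒  Σ = -569
Signed area = Σ/2 = -284.5 (negative ⇒ clockwise traversal).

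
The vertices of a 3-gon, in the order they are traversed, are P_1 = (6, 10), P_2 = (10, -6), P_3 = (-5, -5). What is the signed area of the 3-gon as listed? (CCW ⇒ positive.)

-118

P_1→P_2: (6)(-6) − (10)(10) = -136
P_2→P_3: (10)(-5) − (-5)(-6) = -80
P_3→P_1: (-5)(10) − (6)(-5) = -20
Σ = -236
Signed area = Σ/2 = -118 (negative ⇒ clockwise traversal).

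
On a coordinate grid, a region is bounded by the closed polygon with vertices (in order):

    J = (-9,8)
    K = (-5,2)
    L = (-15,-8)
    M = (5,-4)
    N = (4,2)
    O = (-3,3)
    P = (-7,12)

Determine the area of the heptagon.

Cross-terms: 22, 70, 100, 26, 18, -15, 52  ⇒  Σ = 273
Area = |Σ|/2 = 136.5.

136.5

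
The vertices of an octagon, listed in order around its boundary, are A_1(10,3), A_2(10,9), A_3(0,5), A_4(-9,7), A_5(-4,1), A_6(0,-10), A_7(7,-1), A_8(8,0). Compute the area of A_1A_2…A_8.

158

Apply the surveyor's formula: 2A = Σ (x_i·y_{i+1} − x_{i+1}·y_i), indices taken mod 8.
A_1→A_2: (10)(9) − (10)(3) = 60
A_2→A_3: (10)(5) − (0)(9) = 50
A_3→A_4: (0)(7) − (-9)(5) = 45
A_4→A_5: (-9)(1) − (-4)(7) = 19
A_5→A_6: (-4)(-10) − (0)(1) = 40
A_6→A_7: (0)(-1) − (7)(-10) = 70
A_7→A_8: (7)(0) − (8)(-1) = 8
A_8→A_1: (8)(3) − (10)(0) = 24
Σ = 316
Area = |Σ|/2 = 158.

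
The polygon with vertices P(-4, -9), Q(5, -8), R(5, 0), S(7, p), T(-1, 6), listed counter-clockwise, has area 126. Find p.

10

The doubled signed area Σ (x_i y_{i+1} − x_{i+1} y_i) is linear in p.
With p=0 it equals 192; the coefficient of p is 6 (from the two edges through S).
So 6·p + 192 = 2·126 = 252 ⇒ p = 10.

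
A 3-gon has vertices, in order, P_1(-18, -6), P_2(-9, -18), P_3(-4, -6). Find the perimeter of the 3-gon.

|P_1P_2| = √((9)² + (-12)²) = √225 = 15
|P_2P_3| = √((5)² + (12)²) = √169 = 13
|P_3P_1| = √((-14)² + (0)²) = √196 = 14
Perimeter = 15 + 13 + 14 = 42.

42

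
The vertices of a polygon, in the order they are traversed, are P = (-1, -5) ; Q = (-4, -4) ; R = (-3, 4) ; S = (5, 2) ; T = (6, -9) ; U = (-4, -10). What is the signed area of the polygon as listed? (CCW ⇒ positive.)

-106.5

Apply the shoelace formula: 2A = Σ (x_i·y_{i+1} − x_{i+1}·y_i), indices taken mod 6.
Σ = (-16) + (-28) + (-26) + (-57) + (-96) + (10) = -213
Signed area = Σ/2 = -106.5 (negative ⇒ clockwise traversal).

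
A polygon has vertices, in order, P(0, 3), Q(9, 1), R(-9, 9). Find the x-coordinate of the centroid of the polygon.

Apply Gauss's area formula. First the cross-terms c_i = x_i·y_{i+1} − x_{i+1}·y_i:
  -27, 90, -27  ⇒  2A = 36, A = 18.
Then Σ (x_i + x_{i+1})·c_i = 0, so x̄ = 0 / (6·18) = 0.

0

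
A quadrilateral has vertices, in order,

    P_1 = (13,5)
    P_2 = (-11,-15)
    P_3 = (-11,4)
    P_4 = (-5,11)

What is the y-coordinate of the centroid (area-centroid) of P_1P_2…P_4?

Apply the shoelace formula. First the cross-terms c_i = x_i·y_{i+1} − x_{i+1}·y_i:
  -140, -209, -101, -168  ⇒  2A = -618, A = -309.
Then Σ (y_i + y_{i+1})·c_i = -504, so ȳ = -504 / (6·(-309)) = 28/103.

28/103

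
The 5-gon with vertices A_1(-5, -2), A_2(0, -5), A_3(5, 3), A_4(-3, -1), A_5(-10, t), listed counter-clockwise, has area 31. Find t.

-1

The doubled signed area Σ (x_i y_{i+1} − x_{i+1} y_i) is linear in t.
With t=0 it equals 64; the coefficient of t is 2 (from the two edges through A_5).
So 2·t + 64 = 2·31 = 62 ⇒ t = -1.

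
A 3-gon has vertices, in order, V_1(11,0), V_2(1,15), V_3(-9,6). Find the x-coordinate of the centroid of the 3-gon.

Apply the shoelace formula. First the cross-terms c_i = x_i·y_{i+1} − x_{i+1}·y_i:
  165, 141, -66  ⇒  2A = 240, A = 120.
Then Σ (x_i + x_{i+1})·c_i = 720, so x̄ = 720 / (6·120) = 1.

1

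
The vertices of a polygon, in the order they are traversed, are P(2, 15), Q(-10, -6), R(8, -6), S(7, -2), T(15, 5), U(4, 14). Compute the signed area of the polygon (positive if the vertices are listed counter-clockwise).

Apply the shoelace formula: 2A = Σ (x_i·y_{i+1} − x_{i+1}·y_i), indices taken mod 6.
P→Q: (2)(-6) − (-10)(15) = 138
Q→R: (-10)(-6) − (8)(-6) = 108
R→S: (8)(-2) − (7)(-6) = 26
S→T: (7)(5) − (15)(-2) = 65
T→U: (15)(14) − (4)(5) = 190
U→P: (4)(15) − (2)(14) = 32
Σ = 559
Signed area = Σ/2 = 279.5 (positive ⇒ counter-clockwise traversal).

279.5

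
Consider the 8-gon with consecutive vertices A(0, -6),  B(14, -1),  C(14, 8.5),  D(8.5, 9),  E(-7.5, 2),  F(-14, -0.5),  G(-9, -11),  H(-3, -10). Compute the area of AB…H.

Apply the shoelace (surveyor's) formula: 2A = Σ (x_i·y_{i+1} − x_{i+1}·y_i), indices taken mod 8.
Σ = (84) + (133) + (53.75) + (84.5) + (31.75) + (149.5) + (57) + (18) = 611.5
Area = |Σ|/2 = 305.75.

305.75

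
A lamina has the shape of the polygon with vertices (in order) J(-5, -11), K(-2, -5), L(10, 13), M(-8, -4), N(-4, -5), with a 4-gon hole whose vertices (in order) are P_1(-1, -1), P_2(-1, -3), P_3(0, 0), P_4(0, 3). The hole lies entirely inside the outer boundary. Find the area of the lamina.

Outer boundary:
Apply the shoelace (surveyor's) formula: 2A = Σ (x_i·y_{i+1} − x_{i+1}·y_i), indices taken mod 5.
Σ = (3) + (24) + (64) + (24) + (19) = 134
Area = |Σ|/2 = 67.
Hole:
Σ = (2) + (0) + (0) + (3) = 5
Area = |Σ|/2 = 2.5.
Net area = 67 − 2.5 = 64.5.

64.5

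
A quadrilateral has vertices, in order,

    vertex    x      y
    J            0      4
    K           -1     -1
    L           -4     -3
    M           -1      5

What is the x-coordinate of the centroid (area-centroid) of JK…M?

-5/3

Apply the shoelace formula. First the cross-terms c_i = x_i·y_{i+1} − x_{i+1}·y_i:
  4, -1, -23, -4  ⇒  2A = -24, A = -12.
Then Σ (x_i + x_{i+1})·c_i = 120, so x̄ = 120 / (6·(-12)) = -5/3.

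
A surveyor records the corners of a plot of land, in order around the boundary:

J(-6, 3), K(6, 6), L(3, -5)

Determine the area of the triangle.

Σ = (-54) + (-48) + (-21) = -123
Area = |Σ|/2 = 61.5.

61.5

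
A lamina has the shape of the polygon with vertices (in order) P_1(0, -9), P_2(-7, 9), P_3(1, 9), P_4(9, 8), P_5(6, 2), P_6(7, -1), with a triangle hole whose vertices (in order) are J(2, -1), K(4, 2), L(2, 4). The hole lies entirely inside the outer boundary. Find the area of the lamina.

155.5

Outer boundary:
P_1→P_2: (0)(9) − (-7)(-9) = -63
P_2→P_3: (-7)(9) − (1)(9) = -72
P_3→P_4: (1)(8) − (9)(9) = -73
P_4→P_5: (9)(2) − (6)(8) = -30
P_5→P_6: (6)(-1) − (7)(2) = -20
P_6→P_1: (7)(-9) − (0)(-1) = -63
Σ = -321
Area = |Σ|/2 = 160.5.
Hole:
Apply the shoelace (surveyor's) formula: 2A = Σ (x_i·y_{i+1} − x_{i+1}·y_i), indices taken mod 3.
J→K: (2)(2) − (4)(-1) = 8
K→L: (4)(4) − (2)(2) = 12
L→J: (2)(-1) − (2)(4) = -10
Σ = 10
Area = |Σ|/2 = 5.
Net area = 160.5 − 5 = 155.5.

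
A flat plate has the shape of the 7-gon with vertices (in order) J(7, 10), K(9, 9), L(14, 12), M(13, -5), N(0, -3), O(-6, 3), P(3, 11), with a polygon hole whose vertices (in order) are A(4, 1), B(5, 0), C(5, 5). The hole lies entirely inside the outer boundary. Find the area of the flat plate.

Outer boundary:
Apply the shoelace formula: 2A = Σ (x_i·y_{i+1} − x_{i+1}·y_i), indices taken mod 7.
J→K: (7)(9) − (9)(10) = -27
K→L: (9)(12) − (14)(9) = -18
L→M: (14)(-5) − (13)(12) = -226
M→N: (13)(-3) − (0)(-5) = -39
N→O: (0)(3) − (-6)(-3) = -18
O→P: (-6)(11) − (3)(3) = -75
P→J: (3)(10) − (7)(11) = -47
Σ = -450
Area = |Σ|/2 = 225.
Hole:
Apply the shoelace formula: 2A = Σ (x_i·y_{i+1} − x_{i+1}·y_i), indices taken mod 3.
Σ = (-5) + (25) + (-15) = 5
Area = |Σ|/2 = 2.5.
Net area = 225 − 2.5 = 222.5.

222.5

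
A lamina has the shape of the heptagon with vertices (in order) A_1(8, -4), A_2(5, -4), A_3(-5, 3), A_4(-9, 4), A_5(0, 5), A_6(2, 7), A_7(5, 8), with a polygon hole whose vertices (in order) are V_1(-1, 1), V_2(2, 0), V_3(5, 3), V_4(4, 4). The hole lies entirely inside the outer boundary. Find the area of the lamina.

74

Outer boundary:
Cross-terms: -12, -5, 7, -45, -10, -19, -84  ⇒  Σ = -168
Area = |Σ|/2 = 84.
Hole:
Apply the shoelace (surveyor's) formula: 2A = Σ (x_i·y_{i+1} − x_{i+1}·y_i), indices taken mod 4.
Σ = (-2) + (6) + (8) + (8) = 20
Area = |Σ|/2 = 10.
Net area = 84 − 10 = 74.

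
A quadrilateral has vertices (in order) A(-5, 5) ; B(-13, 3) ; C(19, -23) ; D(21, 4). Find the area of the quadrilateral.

488

A→B: (-5)(3) − (-13)(5) = 50
B→C: (-13)(-23) − (19)(3) = 242
C→D: (19)(4) − (21)(-23) = 559
D→A: (21)(5) − (-5)(4) = 125
Σ = 976
Area = |Σ|/2 = 488.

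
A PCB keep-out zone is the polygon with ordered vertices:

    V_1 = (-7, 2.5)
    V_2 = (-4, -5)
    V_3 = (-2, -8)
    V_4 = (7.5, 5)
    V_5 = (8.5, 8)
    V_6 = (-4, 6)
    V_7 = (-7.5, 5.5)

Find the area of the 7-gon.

130.125

Apply the shoelace (surveyor's) formula: 2A = Σ (x_i·y_{i+1} − x_{i+1}·y_i), indices taken mod 7.
Cross-terms: 45, 22, 50, 17.5, 83, 23, 19.75  ⇒  Σ = 260.25
Area = |Σ|/2 = 130.125.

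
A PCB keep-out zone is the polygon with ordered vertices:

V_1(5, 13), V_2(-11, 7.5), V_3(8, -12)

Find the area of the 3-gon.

Apply the shoelace formula: 2A = Σ (x_i·y_{i+1} − x_{i+1}·y_i), indices taken mod 3.
Σ = (180.5) + (72) + (164) = 416.5
Area = |Σ|/2 = 208.25.

208.25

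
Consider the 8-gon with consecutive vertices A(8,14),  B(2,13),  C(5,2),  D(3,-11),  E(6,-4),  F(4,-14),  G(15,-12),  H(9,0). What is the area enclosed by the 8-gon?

168

Apply the shoelace (surveyor's) formula: 2A = Σ (x_i·y_{i+1} − x_{i+1}·y_i), indices taken mod 8.
A→B: (8)(13) − (2)(14) = 76
B→C: (2)(2) − (5)(13) = -61
C→D: (5)(-11) − (3)(2) = -61
D→E: (3)(-4) − (6)(-11) = 54
E→F: (6)(-14) − (4)(-4) = -68
F→G: (4)(-12) − (15)(-14) = 162
G→H: (15)(0) − (9)(-12) = 108
H→A: (9)(14) − (8)(0) = 126
Σ = 336
Area = |Σ|/2 = 168.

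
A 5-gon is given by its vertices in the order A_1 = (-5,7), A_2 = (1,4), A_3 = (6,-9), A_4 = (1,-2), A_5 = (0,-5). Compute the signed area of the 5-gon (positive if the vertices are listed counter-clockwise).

Apply the shoelace (surveyor's) formula: 2A = Σ (x_i·y_{i+1} − x_{i+1}·y_i), indices taken mod 5.
A_1→A_2: (-5)(4) − (1)(7) = -27
A_2→A_3: (1)(-9) − (6)(4) = -33
A_3→A_4: (6)(-2) − (1)(-9) = -3
A_4→A_5: (1)(-5) − (0)(-2) = -5
A_5→A_1: (0)(7) − (-5)(-5) = -25
Σ = -93
Signed area = Σ/2 = -46.5 (negative ⇒ clockwise traversal).

-46.5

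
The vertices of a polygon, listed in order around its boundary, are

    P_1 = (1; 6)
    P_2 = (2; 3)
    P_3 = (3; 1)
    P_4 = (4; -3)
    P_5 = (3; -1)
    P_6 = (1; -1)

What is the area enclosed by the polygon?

Apply Gauss's area formula: 2A = Σ (x_i·y_{i+1} − x_{i+1}·y_i), indices taken mod 6.
Σ = (-9) + (-7) + (-13) + (5) + (-2) + (7) = -19
Area = |Σ|/2 = 9.5.

9.5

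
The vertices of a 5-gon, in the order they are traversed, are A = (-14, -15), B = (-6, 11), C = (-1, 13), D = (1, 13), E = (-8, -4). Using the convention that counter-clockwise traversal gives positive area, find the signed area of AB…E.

Σ = (-244) + (-67) + (-26) + (100) + (64) = -173
Signed area = Σ/2 = -86.5 (negative ⇒ clockwise traversal).

-86.5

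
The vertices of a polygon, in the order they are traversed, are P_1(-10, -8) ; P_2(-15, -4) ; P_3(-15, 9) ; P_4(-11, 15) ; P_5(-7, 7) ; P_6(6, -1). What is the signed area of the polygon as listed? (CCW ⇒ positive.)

-233

Apply the surveyor's formula: 2A = Σ (x_i·y_{i+1} − x_{i+1}·y_i), indices taken mod 6.
Σ = (-80) + (-195) + (-126) + (28) + (-35) + (-58) = -466
Signed area = Σ/2 = -233 (negative ⇒ clockwise traversal).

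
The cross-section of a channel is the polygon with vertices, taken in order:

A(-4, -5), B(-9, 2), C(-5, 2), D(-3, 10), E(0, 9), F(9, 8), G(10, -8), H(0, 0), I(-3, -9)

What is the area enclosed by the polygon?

193

Apply the shoelace formula: 2A = Σ (x_i·y_{i+1} − x_{i+1}·y_i), indices taken mod 9.
Σ = (-53) + (-8) + (-44) + (-27) + (-81) + (-152) + (0) + (0) + (-21) = -386
Area = |Σ|/2 = 193.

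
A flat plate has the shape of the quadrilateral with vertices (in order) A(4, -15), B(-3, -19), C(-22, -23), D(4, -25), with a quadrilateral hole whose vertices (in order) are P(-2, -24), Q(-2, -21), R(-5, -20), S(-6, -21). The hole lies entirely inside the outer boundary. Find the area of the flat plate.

98

Outer boundary:
Apply the shoelace formula: 2A = Σ (x_i·y_{i+1} − x_{i+1}·y_i), indices taken mod 4.
Cross-terms: -121, -349, 642, 40  ⇒  Σ = 212
Area = |Σ|/2 = 106.
Hole:
Apply the surveyor's formula: 2A = Σ (x_i·y_{i+1} − x_{i+1}·y_i), indices taken mod 4.
P→Q: (-2)(-21) − (-2)(-24) = -6
Q→R: (-2)(-20) − (-5)(-21) = -65
R→S: (-5)(-21) − (-6)(-20) = -15
S→P: (-6)(-24) − (-2)(-21) = 102
Σ = 16
Area = |Σ|/2 = 8.
Net area = 106 − 8 = 98.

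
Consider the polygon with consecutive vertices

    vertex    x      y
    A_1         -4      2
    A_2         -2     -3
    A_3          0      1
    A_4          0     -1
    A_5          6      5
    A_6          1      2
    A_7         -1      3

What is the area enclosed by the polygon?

A_1→A_2: (-4)(-3) − (-2)(2) = 16
A_2→A_3: (-2)(1) − (0)(-3) = -2
A_3→A_4: (0)(-1) − (0)(1) = 0
A_4→A_5: (0)(5) − (6)(-1) = 6
A_5→A_6: (6)(2) − (1)(5) = 7
A_6→A_7: (1)(3) − (-1)(2) = 5
A_7→A_1: (-1)(2) − (-4)(3) = 10
Σ = 42
Area = |Σ|/2 = 21.

21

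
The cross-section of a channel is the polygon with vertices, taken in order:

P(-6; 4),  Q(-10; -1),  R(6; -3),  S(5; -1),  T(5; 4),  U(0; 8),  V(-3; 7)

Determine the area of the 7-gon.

Apply Gauss's area formula: 2A = Σ (x_i·y_{i+1} − x_{i+1}·y_i), indices taken mod 7.
Σ = (46) + (36) + (9) + (25) + (40) + (24) + (30) = 210
Area = |Σ|/2 = 105.

105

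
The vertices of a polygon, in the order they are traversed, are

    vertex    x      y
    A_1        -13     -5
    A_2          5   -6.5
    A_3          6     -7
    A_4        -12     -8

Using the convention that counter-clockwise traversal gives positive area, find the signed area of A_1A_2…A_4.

Apply the shoelace (surveyor's) formula: 2A = Σ (x_i·y_{i+1} − x_{i+1}·y_i), indices taken mod 4.
Σ = (109.5) + (4) + (-132) + (-44) = -62.5
Signed area = Σ/2 = -31.25 (negative ⇒ clockwise traversal).

-31.25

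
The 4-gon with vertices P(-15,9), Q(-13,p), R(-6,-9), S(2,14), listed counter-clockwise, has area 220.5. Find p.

Write out the shoelace sum; only the two edges meeting at Q involve p:
2·Area = [((-15)·p − (-13)·9) + ((-13)·(-9) − (-6)·p)] + 162
       = -9·p + 396 = 441
⇒ p = -5.

-5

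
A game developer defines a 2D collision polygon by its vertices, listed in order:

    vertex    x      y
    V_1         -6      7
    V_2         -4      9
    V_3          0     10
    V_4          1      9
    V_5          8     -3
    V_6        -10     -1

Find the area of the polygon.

132.5

V_1→V_2: (-6)(9) − (-4)(7) = -26
V_2→V_3: (-4)(10) − (0)(9) = -40
V_3→V_4: (0)(9) − (1)(10) = -10
V_4→V_5: (1)(-3) − (8)(9) = -75
V_5→V_6: (8)(-1) − (-10)(-3) = -38
V_6→V_1: (-10)(7) − (-6)(-1) = -76
Σ = -265
Area = |Σ|/2 = 132.5.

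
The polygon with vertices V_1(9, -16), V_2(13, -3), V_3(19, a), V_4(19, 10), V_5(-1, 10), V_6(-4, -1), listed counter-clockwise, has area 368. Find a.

1

Write out the shoelace sum; only the two edges meeting at V_3 involve a:
2·Area = [(13·a − 19·(-3)) + (19·10 − 19·a)] + 495
       = -6·a + 742 = 736
⇒ a = 1.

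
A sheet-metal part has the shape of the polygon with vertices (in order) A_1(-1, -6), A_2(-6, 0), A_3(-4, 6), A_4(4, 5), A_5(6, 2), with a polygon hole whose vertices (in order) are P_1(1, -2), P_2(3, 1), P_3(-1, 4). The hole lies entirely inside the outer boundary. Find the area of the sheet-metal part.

Outer boundary:
Apply the shoelace formula: 2A = Σ (x_i·y_{i+1} − x_{i+1}·y_i), indices taken mod 5.
Σ = (-36) + (-36) + (-44) + (-22) + (-34) = -172
Area = |Σ|/2 = 86.
Hole:
Apply the shoelace formula: 2A = Σ (x_i·y_{i+1} − x_{i+1}·y_i), indices taken mod 3.
Cross-terms: 7, 13, -2  ⇒  Σ = 18
Area = |Σ|/2 = 9.
Net area = 86 − 9 = 77.

77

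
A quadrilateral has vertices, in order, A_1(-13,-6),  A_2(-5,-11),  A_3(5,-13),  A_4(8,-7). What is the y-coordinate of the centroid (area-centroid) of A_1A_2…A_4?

-1458/163

Apply the surveyor's formula. First the cross-terms c_i = x_i·y_{i+1} − x_{i+1}·y_i:
  113, 120, 69, -139  ⇒  2A = 163, A = 81.5.
Then Σ (y_i + y_{i+1})·c_i = -4374, so ȳ = -4374 / (6·81.5) = -1458/163.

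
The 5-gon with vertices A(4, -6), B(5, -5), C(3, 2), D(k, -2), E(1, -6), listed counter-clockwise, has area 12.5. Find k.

3

The doubled signed area Σ (x_i y_{i+1} − x_{i+1} y_i) is linear in k.
With k=0 it equals 49; the coefficient of k is -8 (from the two edges through D).
So -8·k + 49 = 2·12.5 = 25 ⇒ k = 3.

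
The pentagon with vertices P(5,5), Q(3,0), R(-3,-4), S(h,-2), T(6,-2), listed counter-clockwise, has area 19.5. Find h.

4

Write out the shoelace sum; only the two edges meeting at S involve h:
2·Area = [((-3)·(-2) − h·(-4)) + (h·(-2) − 6·(-2))] + 13
       = 2·h + 31 = 39
⇒ h = 4.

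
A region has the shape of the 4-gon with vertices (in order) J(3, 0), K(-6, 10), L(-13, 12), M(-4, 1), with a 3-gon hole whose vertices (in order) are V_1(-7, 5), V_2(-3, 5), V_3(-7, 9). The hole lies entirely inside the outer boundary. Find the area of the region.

52

Outer boundary:
Cross-terms: 30, 58, 35, -3  ⇒  Σ = 120
Area = |Σ|/2 = 60.
Hole:
Apply the shoelace (surveyor's) formula: 2A = Σ (x_i·y_{i+1} − x_{i+1}·y_i), indices taken mod 3.
Σ = (-20) + (8) + (28) = 16
Area = |Σ|/2 = 8.
Net area = 60 − 8 = 52.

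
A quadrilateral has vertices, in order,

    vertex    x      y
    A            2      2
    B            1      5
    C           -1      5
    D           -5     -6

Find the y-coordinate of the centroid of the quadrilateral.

13/17

Apply the surveyor's formula. First the cross-terms c_i = x_i·y_{i+1} − x_{i+1}·y_i:
  8, 10, 31, 2  ⇒  2A = 51, A = 25.5.
Then Σ (y_i + y_{i+1})·c_i = 117, so ȳ = 117 / (6·25.5) = 13/17.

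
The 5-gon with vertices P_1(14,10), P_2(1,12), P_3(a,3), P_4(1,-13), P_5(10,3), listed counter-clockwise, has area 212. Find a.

Write out the shoelace sum; only the two edges meeting at P_3 involve a:
2·Area = [(1·3 − a·12) + (a·(-13) − 1·3)] + 349
       = -25·a + 349 = 424
⇒ a = -3.

-3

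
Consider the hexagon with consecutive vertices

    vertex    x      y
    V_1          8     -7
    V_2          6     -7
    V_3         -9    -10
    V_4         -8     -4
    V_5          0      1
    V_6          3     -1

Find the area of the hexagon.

Apply the shoelace (surveyor's) formula: 2A = Σ (x_i·y_{i+1} − x_{i+1}·y_i), indices taken mod 6.
Σ = (-14) + (-123) + (-44) + (-8) + (-3) + (-13) = -205
Area = |Σ|/2 = 102.5.

102.5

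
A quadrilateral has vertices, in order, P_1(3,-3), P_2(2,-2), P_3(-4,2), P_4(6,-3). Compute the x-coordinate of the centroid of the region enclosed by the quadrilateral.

Apply the shoelace (surveyor's) formula. First the cross-terms c_i = x_i·y_{i+1} − x_{i+1}·y_i:
  0, -4, 0, -9  ⇒  2A = -13, A = -6.5.
Then Σ (x_i + x_{i+1})·c_i = -73, so x̄ = -73 / (6·(-6.5)) = 73/39.

73/39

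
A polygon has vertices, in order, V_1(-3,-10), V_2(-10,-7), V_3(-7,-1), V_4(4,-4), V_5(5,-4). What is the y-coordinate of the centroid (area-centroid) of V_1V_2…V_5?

Apply the shoelace (surveyor's) formula. First the cross-terms c_i = x_i·y_{i+1} − x_{i+1}·y_i:
  -79, -39, 32, 4, -62  ⇒  2A = -144, A = -72.
Then Σ (y_i + y_{i+1})·c_i = 2331, so ȳ = 2331 / (6·(-72)) = -259/48.

-259/48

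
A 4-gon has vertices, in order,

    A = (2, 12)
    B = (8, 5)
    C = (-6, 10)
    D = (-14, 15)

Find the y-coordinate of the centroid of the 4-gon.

977/93

Apply the shoelace (surveyor's) formula. First the cross-terms c_i = x_i·y_{i+1} − x_{i+1}·y_i:
  -86, 110, 50, -198  ⇒  2A = -124, A = -62.
Then Σ (y_i + y_{i+1})·c_i = -3908, so ȳ = -3908 / (6·(-62)) = 977/93.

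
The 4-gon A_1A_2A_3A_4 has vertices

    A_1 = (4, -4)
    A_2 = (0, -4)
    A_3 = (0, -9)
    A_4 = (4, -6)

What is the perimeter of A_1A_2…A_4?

16

|A_1A_2| = √((-4)² + (0)²) = √16 = 4
|A_2A_3| = √((0)² + (-5)²) = √25 = 5
|A_3A_4| = √((4)² + (3)²) = √25 = 5
|A_4A_1| = √((0)² + (2)²) = √4 = 2
Perimeter = 4 + 5 + 5 + 2 = 16.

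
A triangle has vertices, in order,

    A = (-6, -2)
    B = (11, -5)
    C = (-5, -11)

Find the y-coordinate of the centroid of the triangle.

Apply Gauss's area formula. First the cross-terms c_i = x_i·y_{i+1} − x_{i+1}·y_i:
  52, -146, -56  ⇒  2A = -150, A = -75.
Then Σ (y_i + y_{i+1})·c_i = 2700, so ȳ = 2700 / (6·(-75)) = -6.

-6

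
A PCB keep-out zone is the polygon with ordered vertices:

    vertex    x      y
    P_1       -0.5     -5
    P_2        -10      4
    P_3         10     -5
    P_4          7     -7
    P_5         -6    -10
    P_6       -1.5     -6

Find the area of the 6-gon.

Apply the shoelace (surveyor's) formula: 2A = Σ (x_i·y_{i+1} − x_{i+1}·y_i), indices taken mod 6.
Cross-terms: -52, 10, -35, -112, 21, 4.5  ⇒  Σ = -163.5
Area = |Σ|/2 = 81.75.

81.75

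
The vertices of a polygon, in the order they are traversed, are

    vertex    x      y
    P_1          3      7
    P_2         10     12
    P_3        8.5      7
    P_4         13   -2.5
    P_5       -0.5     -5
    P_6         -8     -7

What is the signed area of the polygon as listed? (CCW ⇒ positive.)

-158

Cross-terms: -34, -32, -112.25, -66.25, -36.5, -35  ⇒  Σ = -316
Signed area = Σ/2 = -158 (negative ⇒ clockwise traversal).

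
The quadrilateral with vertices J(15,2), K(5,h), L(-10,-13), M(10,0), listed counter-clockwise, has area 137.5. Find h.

The doubled signed area Σ (x_i y_{i+1} − x_{i+1} y_i) is linear in h.
With h=0 it equals 75; the coefficient of h is 25 (from the two edges through K).
So 25·h + 75 = 2·137.5 = 275 ⇒ h = 8.

8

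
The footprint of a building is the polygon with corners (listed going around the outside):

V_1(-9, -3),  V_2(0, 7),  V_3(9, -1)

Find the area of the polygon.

V_1→V_2: (-9)(7) − (0)(-3) = -63
V_2→V_3: (0)(-1) − (9)(7) = -63
V_3→V_1: (9)(-3) − (-9)(-1) = -36
Σ = -162
Area = |Σ|/2 = 81.

81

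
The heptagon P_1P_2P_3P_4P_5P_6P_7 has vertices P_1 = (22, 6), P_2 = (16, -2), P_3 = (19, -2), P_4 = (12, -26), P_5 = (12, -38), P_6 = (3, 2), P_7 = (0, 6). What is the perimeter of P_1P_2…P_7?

118

|P_1P_2| = √((-6)² + (-8)²) = √100 = 10
|P_2P_3| = √((3)² + (0)²) = √9 = 3
|P_3P_4| = √((-7)² + (-24)²) = √625 = 25
|P_4P_5| = √((0)² + (-12)²) = √144 = 12
|P_5P_6| = √((-9)² + (40)²) = √1681 = 41
|P_6P_7| = √((-3)² + (4)²) = √25 = 5
|P_7P_1| = √((22)² + (0)²) = √484 = 22
Perimeter = 10 + 3 + 25 + 12 + 41 + 5 + 22 = 118.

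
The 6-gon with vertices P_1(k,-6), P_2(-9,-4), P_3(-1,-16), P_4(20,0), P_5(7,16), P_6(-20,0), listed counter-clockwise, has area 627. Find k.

Write out the shoelace sum; only the two edges meeting at P_1 involve k:
2·Area = [((-20)·(-6) − k·0) + (k·(-4) − (-9)·(-6))] + 1100
       = -4·k + 1166 = 1254
⇒ k = -22.

-22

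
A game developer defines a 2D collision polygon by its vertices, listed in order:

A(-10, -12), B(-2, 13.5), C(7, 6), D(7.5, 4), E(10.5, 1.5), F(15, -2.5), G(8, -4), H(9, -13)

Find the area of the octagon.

354

Apply the surveyor's formula: 2A = Σ (x_i·y_{i+1} − x_{i+1}·y_i), indices taken mod 8.
Σ = (-159) + (-106.5) + (-17) + (-30.75) + (-48.75) + (-40) + (-68) + (-238) = -708
Area = |Σ|/2 = 354.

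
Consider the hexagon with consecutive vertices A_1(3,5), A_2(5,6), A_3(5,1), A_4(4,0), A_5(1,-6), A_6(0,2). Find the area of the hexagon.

Cross-terms: -7, -25, -4, -24, 2, -6  ⇒  Σ = -64
Area = |Σ|/2 = 32.

32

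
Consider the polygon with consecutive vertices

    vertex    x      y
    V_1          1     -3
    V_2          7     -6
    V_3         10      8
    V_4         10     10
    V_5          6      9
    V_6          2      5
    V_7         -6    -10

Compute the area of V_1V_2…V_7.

Cross-terms: 15, 116, 20, 30, 12, 10, 28  ⇒  Σ = 231
Area = |Σ|/2 = 115.5.

115.5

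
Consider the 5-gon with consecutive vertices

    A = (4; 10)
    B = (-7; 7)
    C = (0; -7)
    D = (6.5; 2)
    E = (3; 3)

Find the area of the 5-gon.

Apply the shoelace formula: 2A = Σ (x_i·y_{i+1} − x_{i+1}·y_i), indices taken mod 5.
Σ = (98) + (49) + (45.5) + (13.5) + (18) = 224
Area = |Σ|/2 = 112.

112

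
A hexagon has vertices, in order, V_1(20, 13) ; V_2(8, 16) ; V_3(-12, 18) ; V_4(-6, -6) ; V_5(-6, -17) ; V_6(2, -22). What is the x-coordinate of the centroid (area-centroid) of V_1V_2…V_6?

342/143

Apply the shoelace formula. First the cross-terms c_i = x_i·y_{i+1} − x_{i+1}·y_i:
  216, 336, 180, 66, 166, 466  ⇒  2A = 1430, A = 715.
Then Σ (x_i + x_{i+1})·c_i = 10260, so x̄ = 10260 / (6·715) = 342/143.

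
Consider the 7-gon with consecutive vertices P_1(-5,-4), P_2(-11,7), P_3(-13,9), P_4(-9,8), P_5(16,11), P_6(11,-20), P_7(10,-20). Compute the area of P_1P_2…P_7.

469

Σ = (-79) + (-8) + (-23) + (-227) + (-441) + (-20) + (-140) = -938
Area = |Σ|/2 = 469.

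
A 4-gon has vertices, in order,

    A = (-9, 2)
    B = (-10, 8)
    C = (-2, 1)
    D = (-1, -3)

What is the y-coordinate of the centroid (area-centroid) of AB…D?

Apply the surveyor's formula. First the cross-terms c_i = x_i·y_{i+1} − x_{i+1}·y_i:
  -52, 6, 7, -29  ⇒  2A = -68, A = -34.
Then Σ (y_i + y_{i+1})·c_i = -451, so ȳ = -451 / (6·(-34)) = 451/204.

451/204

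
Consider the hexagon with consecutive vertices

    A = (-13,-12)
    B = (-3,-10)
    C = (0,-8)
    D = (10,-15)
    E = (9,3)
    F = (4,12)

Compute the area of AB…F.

283.5

A→B: (-13)(-10) − (-3)(-12) = 94
B→C: (-3)(-8) − (0)(-10) = 24
C→D: (0)(-15) − (10)(-8) = 80
D→E: (10)(3) − (9)(-15) = 165
E→F: (9)(12) − (4)(3) = 96
F→A: (4)(-12) − (-13)(12) = 108
Σ = 567
Area = |Σ|/2 = 283.5.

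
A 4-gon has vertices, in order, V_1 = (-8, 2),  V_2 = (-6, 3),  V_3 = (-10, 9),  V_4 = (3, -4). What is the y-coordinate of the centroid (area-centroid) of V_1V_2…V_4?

11/7

Apply the shoelace (surveyor's) formula. First the cross-terms c_i = x_i·y_{i+1} − x_{i+1}·y_i:
  -12, -24, 13, -26  ⇒  2A = -49, A = -24.5.
Then Σ (y_i + y_{i+1})·c_i = -231, so ȳ = -231 / (6·(-24.5)) = 11/7.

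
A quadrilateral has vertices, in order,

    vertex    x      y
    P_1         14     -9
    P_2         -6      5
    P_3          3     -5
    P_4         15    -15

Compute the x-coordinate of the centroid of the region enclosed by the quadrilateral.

1399/204

Apply the shoelace formula. First the cross-terms c_i = x_i·y_{i+1} − x_{i+1}·y_i:
  16, 15, 30, 75  ⇒  2A = 136, A = 68.
Then Σ (x_i + x_{i+1})·c_i = 2798, so x̄ = 2798 / (6·68) = 1399/204.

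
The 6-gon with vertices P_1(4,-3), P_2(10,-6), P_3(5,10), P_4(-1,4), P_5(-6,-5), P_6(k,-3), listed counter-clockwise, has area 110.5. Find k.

Write out the shoelace sum; only the two edges meeting at P_6 involve k:
2·Area = [((-6)·(-3) − k·(-5)) + (k·(-3) − 4·(-3))] + 195
       = 2·k + 225 = 221
⇒ k = -2.

-2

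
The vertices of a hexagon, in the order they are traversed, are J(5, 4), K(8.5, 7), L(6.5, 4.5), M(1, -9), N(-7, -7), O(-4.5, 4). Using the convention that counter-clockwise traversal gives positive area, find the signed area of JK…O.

Cross-terms: 1, -7.25, -63, -70, -59.5, -38  ⇒  Σ = -236.75
Signed area = Σ/2 = -118.375 (negative ⇒ clockwise traversal).

-118.375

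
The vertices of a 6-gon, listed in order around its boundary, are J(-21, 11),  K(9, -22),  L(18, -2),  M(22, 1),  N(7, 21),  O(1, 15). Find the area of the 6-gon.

Apply the shoelace formula: 2A = Σ (x_i·y_{i+1} − x_{i+1}·y_i), indices taken mod 6.
J→K: (-21)(-22) − (9)(11) = 363
K→L: (9)(-2) − (18)(-22) = 378
L→M: (18)(1) − (22)(-2) = 62
M→N: (22)(21) − (7)(1) = 455
N→O: (7)(15) − (1)(21) = 84
O→J: (1)(11) − (-21)(15) = 326
Σ = 1668
Area = |Σ|/2 = 834.

834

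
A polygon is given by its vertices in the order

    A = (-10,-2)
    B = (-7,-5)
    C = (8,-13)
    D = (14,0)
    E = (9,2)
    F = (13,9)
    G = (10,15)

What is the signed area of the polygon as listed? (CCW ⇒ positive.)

333.5

Apply the shoelace formula: 2A = Σ (x_i·y_{i+1} − x_{i+1}·y_i), indices taken mod 7.
Σ = (36) + (131) + (182) + (28) + (55) + (105) + (130) = 667
Signed area = Σ/2 = 333.5 (positive ⇒ counter-clockwise traversal).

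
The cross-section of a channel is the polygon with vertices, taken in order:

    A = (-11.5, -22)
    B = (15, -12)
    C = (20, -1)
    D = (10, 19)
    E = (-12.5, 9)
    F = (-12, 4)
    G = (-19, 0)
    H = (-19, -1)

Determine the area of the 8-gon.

Apply the surveyor's formula: 2A = Σ (x_i·y_{i+1} − x_{i+1}·y_i), indices taken mod 8.
Σ = (468) + (225) + (390) + (327.5) + (58) + (76) + (19) + (406.5) = 1970
Area = |Σ|/2 = 985.

985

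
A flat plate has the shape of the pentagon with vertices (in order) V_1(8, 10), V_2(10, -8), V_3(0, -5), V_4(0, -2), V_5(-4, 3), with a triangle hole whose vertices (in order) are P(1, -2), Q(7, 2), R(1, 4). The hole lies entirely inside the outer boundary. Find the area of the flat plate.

125

Outer boundary:
Cross-terms: -164, -50, 0, -8, -64  ⇒  Σ = -286
Area = |Σ|/2 = 143.
Hole:
Apply the surveyor's formula: 2A = Σ (x_i·y_{i+1} − x_{i+1}·y_i), indices taken mod 3.
Σ = (16) + (26) + (-6) = 36
Area = |Σ|/2 = 18.
Net area = 143 − 18 = 125.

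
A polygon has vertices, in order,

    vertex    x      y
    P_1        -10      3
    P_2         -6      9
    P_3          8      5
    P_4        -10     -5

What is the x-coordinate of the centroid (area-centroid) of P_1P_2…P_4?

-632/183

Apply the shoelace (surveyor's) formula. First the cross-terms c_i = x_i·y_{i+1} − x_{i+1}·y_i:
  -72, -102, 10, -80  ⇒  2A = -244, A = -122.
Then Σ (x_i + x_{i+1})·c_i = 2528, so x̄ = 2528 / (6·(-122)) = -632/183.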